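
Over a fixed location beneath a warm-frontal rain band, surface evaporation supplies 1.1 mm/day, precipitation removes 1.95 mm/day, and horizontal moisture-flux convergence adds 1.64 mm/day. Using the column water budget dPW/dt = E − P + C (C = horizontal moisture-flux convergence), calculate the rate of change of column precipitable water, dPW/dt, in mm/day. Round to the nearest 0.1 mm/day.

dPW/dt = E − P + C = 1.1 − 1.95 + (1.64) = 0.8 mm/day.

dPW/dt ≈ 0.8 mm/day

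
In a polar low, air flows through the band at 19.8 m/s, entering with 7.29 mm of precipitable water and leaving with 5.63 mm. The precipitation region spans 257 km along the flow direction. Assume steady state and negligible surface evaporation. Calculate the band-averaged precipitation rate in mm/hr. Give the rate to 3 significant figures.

R ≈ 0.460 mm/hr

Column moisture flux per unit crosswind length is F = V × PW.
Inflow: F_in = 19.8 × 7.29 = 144.342 mm·m/s
Outflow: F_out = 19.8 × 5.63 = 111.474 mm·m/s
Steady-state rate R = (F_in − F_out)/L = (144.342 − 111.474) / 257000 m = 1.279e-04 mm/s.
R = 1.279e-04 × 3600 = 0.460 mm/hr.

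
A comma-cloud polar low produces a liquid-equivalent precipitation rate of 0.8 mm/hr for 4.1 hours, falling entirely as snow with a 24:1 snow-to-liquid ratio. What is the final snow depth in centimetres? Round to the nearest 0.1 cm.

Liquid-equivalent depth = 0.8 × 4.1 = 3.28 mm.
Snow depth = 3.28 mm × 24 = 78.72 mm = 7.9 cm.

snow depth ≈ 7.9 cm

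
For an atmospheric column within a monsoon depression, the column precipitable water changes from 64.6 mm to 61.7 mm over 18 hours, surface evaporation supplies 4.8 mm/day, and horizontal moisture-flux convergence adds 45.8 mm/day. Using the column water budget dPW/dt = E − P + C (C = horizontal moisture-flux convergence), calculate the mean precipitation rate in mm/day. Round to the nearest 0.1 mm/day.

dPW/dt = (61.7 − 64.6) mm / (18/24 day) = -3.867 mm/day.
P = E + C − dPW/dt = 4.8 + (45.8) − (-3.867) = 54.5 mm/day.

P ≈ 54.5 mm/day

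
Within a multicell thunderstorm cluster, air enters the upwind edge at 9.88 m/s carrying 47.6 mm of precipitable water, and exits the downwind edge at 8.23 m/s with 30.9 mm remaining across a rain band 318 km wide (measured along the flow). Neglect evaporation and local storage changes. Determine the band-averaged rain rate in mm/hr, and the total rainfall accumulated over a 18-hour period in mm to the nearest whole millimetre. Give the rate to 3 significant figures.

R ≈ 2.45 mm/hr; total ≈ 44 mm

Column moisture flux per unit crosswind length is F = V × PW.
Inflow: F_in = 9.88 × 47.6 = 470.288 mm·m/s
Outflow: F_out = 8.23 × 30.9 = 254.307 mm·m/s
Steady-state rate R = (F_in − F_out)/L = (470.288 − 254.307) / 318000 m = 6.792e-04 mm/s.
R = 6.792e-04 × 3600 = 2.45 mm/hr.
Over 18 h: total = 2.45 × 18 = 44.1 ≈ 44 mm.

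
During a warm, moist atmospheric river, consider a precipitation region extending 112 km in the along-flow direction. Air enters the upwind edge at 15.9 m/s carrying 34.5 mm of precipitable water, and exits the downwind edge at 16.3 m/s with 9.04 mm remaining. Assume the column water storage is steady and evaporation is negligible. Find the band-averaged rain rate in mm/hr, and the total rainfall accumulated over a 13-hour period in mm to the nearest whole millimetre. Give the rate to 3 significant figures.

Column moisture flux per unit crosswind length is F = V × PW.
Inflow: F_in = 15.9 × 34.5 = 548.55 mm·m/s
Outflow: F_out = 16.3 × 9.04 = 147.352 mm·m/s
Steady-state rate R = (F_in − F_out)/L = (548.55 − 147.352) / 112000 m = 3.582e-03 mm/s.
R = 3.582e-03 × 3600 = 12.9 mm/hr.
Over 13 h: total = 12.9 × 13 = 167.7 ≈ 168 mm.

R ≈ 12.9 mm/hr; total ≈ 168 mm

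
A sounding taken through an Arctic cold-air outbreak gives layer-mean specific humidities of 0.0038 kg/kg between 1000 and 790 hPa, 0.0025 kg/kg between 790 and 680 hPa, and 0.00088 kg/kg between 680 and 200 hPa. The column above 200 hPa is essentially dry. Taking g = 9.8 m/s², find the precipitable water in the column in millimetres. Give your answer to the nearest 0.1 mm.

PW ≈ 15.3 mm

Precipitable water is the column-integrated vapour mass per unit area: PW = (1/g) Σ q̄ Δp, with q in kg/kg and Δp in Pa (1 kg/m² of water = 1 mm).
Layer 1000–790 hPa: Δp = 210 hPa = 21000 Pa, q̄ = 0.0038 kg/kg → 0.0038 × 21000 / 9.8 = 8.14 mm
Layer 790–680 hPa: Δp = 110 hPa = 11000 Pa, q̄ = 0.0025 kg/kg → 0.0025 × 11000 / 9.8 = 2.81 mm
Layer 680–200 hPa: Δp = 480 hPa = 48000 Pa, q̄ = 0.00088 kg/kg → 0.00088 × 48000 / 9.8 = 4.31 mm
PW = 8.14 + 2.81 + 4.31 = 15.26 ≈ 15.3 mm.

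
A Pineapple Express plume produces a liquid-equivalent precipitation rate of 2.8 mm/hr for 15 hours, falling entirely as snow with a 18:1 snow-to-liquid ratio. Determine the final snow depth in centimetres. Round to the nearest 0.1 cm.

snow depth ≈ 75.6 cm

Liquid-equivalent depth = 2.8 × 15 = 42 mm.
Snow depth = 42 mm × 18 = 756 mm = 75.6 cm.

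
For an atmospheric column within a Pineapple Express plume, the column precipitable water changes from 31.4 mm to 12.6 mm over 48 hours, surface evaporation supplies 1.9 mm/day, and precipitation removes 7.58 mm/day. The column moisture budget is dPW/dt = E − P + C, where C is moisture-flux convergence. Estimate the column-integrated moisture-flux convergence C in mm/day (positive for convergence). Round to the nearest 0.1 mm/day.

C ≈ -3.7 mm/day

dPW/dt = (12.6 − 31.4) mm / (48/24 day) = -9.400 mm/day.
C = dPW/dt − E + P = (-9.400) − 1.9 + 7.58 = -3.7 mm/day.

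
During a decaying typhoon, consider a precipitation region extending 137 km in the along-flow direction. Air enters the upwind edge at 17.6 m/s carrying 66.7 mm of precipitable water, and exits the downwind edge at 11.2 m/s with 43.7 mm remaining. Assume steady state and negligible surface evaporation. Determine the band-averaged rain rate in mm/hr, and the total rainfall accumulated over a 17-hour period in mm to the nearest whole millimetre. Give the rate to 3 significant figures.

Column moisture flux per unit crosswind length is F = V × PW.
Inflow: F_in = 17.6 × 66.7 = 1173.92 mm·m/s
Outflow: F_out = 11.2 × 43.7 = 489.44 mm·m/s
Steady-state rate R = (F_in − F_out)/L = (1173.92 − 489.44) / 137000 m = 4.996e-03 mm/s.
R = 4.996e-03 × 3600 = 18.0 mm/hr.
Over 17 h: total = 18.0 × 17 = 306 mm.

R ≈ 18.0 mm/hr; total ≈ 306 mm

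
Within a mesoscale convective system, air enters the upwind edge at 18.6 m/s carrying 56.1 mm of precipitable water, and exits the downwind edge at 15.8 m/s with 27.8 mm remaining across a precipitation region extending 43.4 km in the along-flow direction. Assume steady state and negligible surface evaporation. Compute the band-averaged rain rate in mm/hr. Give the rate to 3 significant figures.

Column moisture flux per unit crosswind length is F = V × PW.
Inflow: F_in = 18.6 × 56.1 = 1043.46 mm·m/s
Outflow: F_out = 15.8 × 27.8 = 439.24 mm·m/s
Steady-state rate R = (F_in − F_out)/L = (1043.46 − 439.24) / 43400 m = 1.392e-02 mm/s.
R = 1.392e-02 × 3600 = 50.1 mm/hr.

R ≈ 50.1 mm/hr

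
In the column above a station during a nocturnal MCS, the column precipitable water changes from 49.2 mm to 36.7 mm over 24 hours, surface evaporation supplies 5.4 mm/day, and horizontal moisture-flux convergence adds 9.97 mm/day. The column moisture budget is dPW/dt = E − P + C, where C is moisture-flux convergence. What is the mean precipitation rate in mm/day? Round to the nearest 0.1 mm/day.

P ≈ 27.9 mm/day

dPW/dt = (36.7 − 49.2) mm / (24/24 day) = -12.500 mm/day.
P = E + C − dPW/dt = 5.4 + (9.97) − (-12.500) = 27.9 mm/day.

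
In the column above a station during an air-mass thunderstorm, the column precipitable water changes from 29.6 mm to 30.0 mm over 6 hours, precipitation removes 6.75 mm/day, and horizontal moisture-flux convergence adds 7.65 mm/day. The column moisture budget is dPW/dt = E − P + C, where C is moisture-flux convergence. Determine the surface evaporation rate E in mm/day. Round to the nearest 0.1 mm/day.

dPW/dt = (30.0 − 29.6) mm / (6/24 day) = +1.600 mm/day.
E = dPW/dt + P − C = (+1.600) + 6.75 − (7.65) = 0.7 mm/day.

E ≈ 0.7 mm/day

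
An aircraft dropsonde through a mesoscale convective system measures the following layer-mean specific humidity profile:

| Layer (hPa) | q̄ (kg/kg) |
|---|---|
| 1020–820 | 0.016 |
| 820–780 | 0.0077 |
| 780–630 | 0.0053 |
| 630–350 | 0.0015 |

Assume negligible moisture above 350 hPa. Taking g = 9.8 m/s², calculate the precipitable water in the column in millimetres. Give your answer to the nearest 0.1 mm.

PW ≈ 48.2 mm

Precipitable water is the column-integrated vapour mass per unit area: PW = (1/g) Σ q̄ Δp, with q in kg/kg and Δp in Pa (1 kg/m² of water = 1 mm).
Layer 1020–820 hPa: Δp = 200 hPa = 20000 Pa, q̄ = 0.016 kg/kg → 0.016 × 20000 / 9.8 = 32.65 mm
Layer 820–780 hPa: Δp = 40 hPa = 4000 Pa, q̄ = 0.0077 kg/kg → 0.0077 × 4000 / 9.8 = 3.14 mm
Layer 780–630 hPa: Δp = 150 hPa = 15000 Pa, q̄ = 0.0053 kg/kg → 0.0053 × 15000 / 9.8 = 8.11 mm
Layer 630–350 hPa: Δp = 280 hPa = 28000 Pa, q̄ = 0.0015 kg/kg → 0.0015 × 28000 / 9.8 = 4.29 mm
PW = 32.65 + 3.14 + 8.11 + 4.29 = 48.19 ≈ 48.2 mm.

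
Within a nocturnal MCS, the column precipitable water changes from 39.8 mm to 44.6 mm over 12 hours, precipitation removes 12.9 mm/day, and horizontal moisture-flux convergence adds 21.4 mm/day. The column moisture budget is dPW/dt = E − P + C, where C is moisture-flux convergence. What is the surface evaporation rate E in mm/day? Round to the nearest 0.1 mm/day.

dPW/dt = (44.6 − 39.8) mm / (12/24 day) = +9.600 mm/day.
E = dPW/dt + P − C = (+9.600) + 12.9 − (21.4) = 1.1 mm/day.

E ≈ 1.1 mm/day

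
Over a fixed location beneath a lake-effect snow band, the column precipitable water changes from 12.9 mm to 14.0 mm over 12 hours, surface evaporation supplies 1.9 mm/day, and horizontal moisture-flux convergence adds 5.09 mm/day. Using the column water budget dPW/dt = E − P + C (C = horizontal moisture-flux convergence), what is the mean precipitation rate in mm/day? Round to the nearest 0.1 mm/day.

dPW/dt = (14.0 − 12.9) mm / (12/24 day) = +2.200 mm/day.
P = E + C − dPW/dt = 1.9 + (5.09) − (+2.200) = 4.8 mm/day.

P ≈ 4.8 mm/day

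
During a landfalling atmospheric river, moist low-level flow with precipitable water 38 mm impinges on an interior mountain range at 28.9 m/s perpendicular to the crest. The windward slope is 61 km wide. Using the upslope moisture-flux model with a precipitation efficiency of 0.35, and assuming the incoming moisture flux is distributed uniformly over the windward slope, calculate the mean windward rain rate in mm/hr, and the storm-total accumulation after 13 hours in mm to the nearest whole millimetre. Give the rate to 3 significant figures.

Incoming column moisture flux per unit ridge length: F = V × PW = 28.9 × 38 = 1098.2 mm·m/s.
Spread over the 61 km slope with efficiency ε = 0.35: R = ε·F/W = 0.35 × 1098.2 / 61000 m = 6.301e-03 mm/s.
R = 6.301e-03 × 3600 = 22.7 mm/hr.
Over 13 h: total = 22.7 × 13 = 295.1 ≈ 295 mm.

R ≈ 22.7 mm/hr; total ≈ 295 mm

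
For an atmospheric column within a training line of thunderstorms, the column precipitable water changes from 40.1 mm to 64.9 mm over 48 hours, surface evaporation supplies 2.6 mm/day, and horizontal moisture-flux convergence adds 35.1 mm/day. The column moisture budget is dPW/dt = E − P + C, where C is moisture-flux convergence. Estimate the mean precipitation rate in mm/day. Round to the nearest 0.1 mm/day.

dPW/dt = (64.9 − 40.1) mm / (48/24 day) = +12.400 mm/day.
P = E + C − dPW/dt = 2.6 + (35.1) − (+12.400) = 25.3 mm/day.

P ≈ 25.3 mm/day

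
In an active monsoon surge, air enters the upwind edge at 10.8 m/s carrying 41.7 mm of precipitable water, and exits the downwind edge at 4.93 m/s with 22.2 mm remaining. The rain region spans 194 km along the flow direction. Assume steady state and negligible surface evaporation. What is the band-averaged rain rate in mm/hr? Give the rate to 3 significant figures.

Column moisture flux per unit crosswind length is F = V × PW.
Inflow: F_in = 10.8 × 41.7 = 450.36 mm·m/s
Outflow: F_out = 4.93 × 22.2 = 109.446 mm·m/s
Steady-state rate R = (F_in − F_out)/L = (450.36 − 109.446) / 194000 m = 1.757e-03 mm/s.
R = 1.757e-03 × 3600 = 6.33 mm/hr.

R ≈ 6.33 mm/hr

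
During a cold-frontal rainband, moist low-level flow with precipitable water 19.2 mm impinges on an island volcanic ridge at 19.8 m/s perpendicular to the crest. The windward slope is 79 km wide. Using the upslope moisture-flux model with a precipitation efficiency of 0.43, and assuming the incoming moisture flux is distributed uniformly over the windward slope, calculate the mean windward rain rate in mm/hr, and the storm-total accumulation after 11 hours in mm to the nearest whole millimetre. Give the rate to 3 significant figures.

Incoming column moisture flux per unit ridge length: F = V × PW = 19.8 × 19.2 = 380.16 mm·m/s.
Spread over the 79 km slope with efficiency ε = 0.43: R = ε·F/W = 0.43 × 380.16 / 79000 m = 2.069e-03 mm/s.
R = 2.069e-03 × 3600 = 7.45 mm/hr.
Over 11 h: total = 7.45 × 11 = 81.95 ≈ 82 mm.

R ≈ 7.45 mm/hr; total ≈ 82 mm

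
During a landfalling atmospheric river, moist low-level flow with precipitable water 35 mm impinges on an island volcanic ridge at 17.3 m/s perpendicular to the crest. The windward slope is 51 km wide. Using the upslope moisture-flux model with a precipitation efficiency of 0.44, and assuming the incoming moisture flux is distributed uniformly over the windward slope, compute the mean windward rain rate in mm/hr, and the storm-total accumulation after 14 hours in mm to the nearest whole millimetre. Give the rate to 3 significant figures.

R ≈ 18.8 mm/hr; total ≈ 263 mm

Incoming column moisture flux per unit ridge length: F = V × PW = 17.3 × 35 = 605.5 mm·m/s.
Spread over the 51 km slope with efficiency ε = 0.44: R = ε·F/W = 0.44 × 605.5 / 51000 m = 5.224e-03 mm/s.
R = 5.224e-03 × 3600 = 18.8 mm/hr.
Over 14 h: total = 18.8 × 14 = 263.2 ≈ 263 mm.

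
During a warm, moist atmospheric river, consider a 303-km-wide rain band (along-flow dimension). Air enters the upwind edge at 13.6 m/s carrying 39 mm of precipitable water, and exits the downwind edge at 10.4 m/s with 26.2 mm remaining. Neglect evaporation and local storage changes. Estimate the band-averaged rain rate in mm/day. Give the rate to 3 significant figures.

Column moisture flux per unit crosswind length is F = V × PW.
Inflow: F_in = 13.6 × 39 = 530.4 mm·m/s
Outflow: F_out = 10.4 × 26.2 = 272.48 mm·m/s
Steady-state rate R = (F_in − F_out)/L = (530.4 − 272.48) / 303000 m = 8.512e-04 mm/s.
R = 8.512e-04 × 3600 × 24 = 73.5 mm/day.

R ≈ 73.5 mm/day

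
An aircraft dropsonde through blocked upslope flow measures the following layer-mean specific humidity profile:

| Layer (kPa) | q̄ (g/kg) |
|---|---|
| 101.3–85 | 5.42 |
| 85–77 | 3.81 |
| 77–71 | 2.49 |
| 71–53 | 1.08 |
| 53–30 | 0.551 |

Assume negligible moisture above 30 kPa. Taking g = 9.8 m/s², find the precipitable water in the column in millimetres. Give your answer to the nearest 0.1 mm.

Precipitable water is the column-integrated vapour mass per unit area: PW = (1/g) Σ q̄ Δp, with q in kg/kg and Δp in Pa (1 kg/m² of water = 1 mm).
Layer 101.3–85 kPa: Δp = 163 hPa = 16300 Pa, q̄ = 0.00542 kg/kg → 0.00542 × 16300 / 9.8 = 9.01 mm
Layer 85–77 kPa: Δp = 80 hPa = 8000 Pa, q̄ = 0.00381 kg/kg → 0.00381 × 8000 / 9.8 = 3.11 mm
Layer 77–71 kPa: Δp = 60 hPa = 6000 Pa, q̄ = 0.00249 kg/kg → 0.00249 × 6000 / 9.8 = 1.52 mm
Layer 71–53 kPa: Δp = 180 hPa = 18000 Pa, q̄ = 0.00108 kg/kg → 0.00108 × 18000 / 9.8 = 1.98 mm
Layer 53–30 kPa: Δp = 230 hPa = 23000 Pa, q̄ = 0.000551 kg/kg → 0.000551 × 23000 / 9.8 = 1.29 mm
PW = 9.01 + 3.11 + 1.52 + 1.98 + 1.29 = 16.91 ≈ 16.9 mm.

PW ≈ 16.9 mm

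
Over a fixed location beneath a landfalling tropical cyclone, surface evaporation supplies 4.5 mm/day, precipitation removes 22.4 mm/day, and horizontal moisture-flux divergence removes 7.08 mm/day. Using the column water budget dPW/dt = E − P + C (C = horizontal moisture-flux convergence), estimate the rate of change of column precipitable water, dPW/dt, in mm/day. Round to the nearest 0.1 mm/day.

dPW/dt = E − P + C = 4.5 − 22.4 + (-7.08) = -25.0 mm/day.

dPW/dt ≈ -25.0 mm/day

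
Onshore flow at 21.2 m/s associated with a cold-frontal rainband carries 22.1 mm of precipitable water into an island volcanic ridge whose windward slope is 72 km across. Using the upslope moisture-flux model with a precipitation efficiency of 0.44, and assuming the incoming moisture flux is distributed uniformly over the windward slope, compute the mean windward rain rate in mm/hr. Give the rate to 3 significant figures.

Incoming column moisture flux per unit ridge length: F = V × PW = 21.2 × 22.1 = 468.52 mm·m/s.
Spread over the 72 km slope with efficiency ε = 0.44: R = ε·F/W = 0.44 × 468.52 / 72000 m = 2.863e-03 mm/s.
R = 2.863e-03 × 3600 = 10.3 mm/hr.

R ≈ 10.3 mm/hr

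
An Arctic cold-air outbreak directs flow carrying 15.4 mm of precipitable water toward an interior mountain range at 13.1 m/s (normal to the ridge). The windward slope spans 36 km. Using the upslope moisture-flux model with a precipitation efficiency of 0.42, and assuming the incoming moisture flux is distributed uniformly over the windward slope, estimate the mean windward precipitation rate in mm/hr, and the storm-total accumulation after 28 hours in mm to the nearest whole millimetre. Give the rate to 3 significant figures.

Incoming column moisture flux per unit ridge length: F = V × PW = 13.1 × 15.4 = 201.74 mm·m/s.
Spread over the 36 km slope with efficiency ε = 0.42: R = ε·F/W = 0.42 × 201.74 / 36000 m = 2.354e-03 mm/s.
R = 2.354e-03 × 3600 = 8.47 mm/hr.
Over 28 h: total = 8.47 × 28 = 237.16 ≈ 237 mm.

R ≈ 8.47 mm/hr; total ≈ 237 mm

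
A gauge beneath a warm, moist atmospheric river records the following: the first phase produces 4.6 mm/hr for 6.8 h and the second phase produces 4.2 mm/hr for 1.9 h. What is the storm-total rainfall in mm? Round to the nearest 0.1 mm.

total ≈ 39.3 mm

Total = Σ Rᵢ Δtᵢ = 4.6 × 6.8 + 4.2 × 1.9
      = 31.28 + 7.98 = 39.3 mm.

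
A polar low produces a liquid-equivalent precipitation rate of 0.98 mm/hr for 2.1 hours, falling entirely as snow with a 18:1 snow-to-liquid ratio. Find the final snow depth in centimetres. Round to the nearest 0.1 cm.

snow depth ≈ 3.7 cm

Liquid-equivalent depth = 0.98 × 2.1 = 2.058 mm.
Snow depth = 2.058 mm × 18 = 37.044 mm = 3.7 cm.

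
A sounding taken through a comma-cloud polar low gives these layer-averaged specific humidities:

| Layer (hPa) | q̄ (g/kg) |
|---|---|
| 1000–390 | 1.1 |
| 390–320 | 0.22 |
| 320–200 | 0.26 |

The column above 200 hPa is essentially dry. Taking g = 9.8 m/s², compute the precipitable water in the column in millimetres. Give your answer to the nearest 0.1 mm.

Precipitable water is the column-integrated vapour mass per unit area: PW = (1/g) Σ q̄ Δp, with q in kg/kg and Δp in Pa (1 kg/m² of water = 1 mm).
Layer 1000–390 hPa: Δp = 610 hPa = 61000 Pa, q̄ = 0.0011 kg/kg → 0.0011 × 61000 / 9.8 = 6.85 mm
Layer 390–320 hPa: Δp = 70 hPa = 7000 Pa, q̄ = 0.00022 kg/kg → 0.00022 × 7000 / 9.8 = 0.16 mm
Layer 320–200 hPa: Δp = 120 hPa = 12000 Pa, q̄ = 0.00026 kg/kg → 0.00026 × 12000 / 9.8 = 0.32 mm
PW = 6.85 + 0.16 + 0.32 = 7.33 ≈ 7.3 mm.

PW ≈ 7.3 mm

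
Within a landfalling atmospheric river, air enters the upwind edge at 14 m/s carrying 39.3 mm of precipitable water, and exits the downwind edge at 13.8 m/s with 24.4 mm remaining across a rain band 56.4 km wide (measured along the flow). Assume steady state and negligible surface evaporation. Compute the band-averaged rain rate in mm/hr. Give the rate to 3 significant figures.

Column moisture flux per unit crosswind length is F = V × PW.
Inflow: F_in = 14 × 39.3 = 550.2 mm·m/s
Outflow: F_out = 13.8 × 24.4 = 336.72 mm·m/s
Steady-state rate R = (F_in − F_out)/L = (550.2 − 336.72) / 56400 m = 3.785e-03 mm/s.
R = 3.785e-03 × 3600 = 13.6 mm/hr.

R ≈ 13.6 mm/hr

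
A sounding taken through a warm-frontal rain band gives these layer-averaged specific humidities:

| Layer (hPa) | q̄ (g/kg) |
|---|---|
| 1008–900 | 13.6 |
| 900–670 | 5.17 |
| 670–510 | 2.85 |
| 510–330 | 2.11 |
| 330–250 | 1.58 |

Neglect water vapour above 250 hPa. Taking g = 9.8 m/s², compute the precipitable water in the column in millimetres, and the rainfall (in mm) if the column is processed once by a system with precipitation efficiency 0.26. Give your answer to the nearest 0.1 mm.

Precipitable water is the column-integrated vapour mass per unit area: PW = (1/g) Σ q̄ Δp, with q in kg/kg and Δp in Pa (1 kg/m² of water = 1 mm).
Layer 1008–900 hPa: Δp = 108 hPa = 10800 Pa, q̄ = 0.0136 kg/kg → 0.0136 × 10800 / 9.8 = 14.99 mm
Layer 900–670 hPa: Δp = 230 hPa = 23000 Pa, q̄ = 0.00517 kg/kg → 0.00517 × 23000 / 9.8 = 12.13 mm
Layer 670–510 hPa: Δp = 160 hPa = 16000 Pa, q̄ = 0.00285 kg/kg → 0.00285 × 16000 / 9.8 = 4.65 mm
Layer 510–330 hPa: Δp = 180 hPa = 18000 Pa, q̄ = 0.00211 kg/kg → 0.00211 × 18000 / 9.8 = 3.88 mm
Layer 330–250 hPa: Δp = 80 hPa = 8000 Pa, q̄ = 0.00158 kg/kg → 0.00158 × 8000 / 9.8 = 1.29 mm
PW = 14.99 + 12.13 + 4.65 + 3.88 + 1.29 = 36.94 ≈ 36.9 mm.
Rainfall = ε × PW = 0.26 × 36.9 = 9.6 mm.

PW ≈ 36.9 mm; rainfall ≈ 9.6 mm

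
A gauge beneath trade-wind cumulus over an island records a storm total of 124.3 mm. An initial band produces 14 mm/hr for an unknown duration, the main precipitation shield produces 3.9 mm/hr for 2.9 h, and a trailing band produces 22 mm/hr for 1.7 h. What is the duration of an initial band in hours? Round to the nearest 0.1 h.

Known phases: 3.9 × 2.9 + 22 × 1.7 = 11.31 + 37.4 = 48.71 mm.
Remaining depth = 124.3 − 48.71 = 75.59 mm.
Duration = 75.59 / 14 = 5.4 h.

duration ≈ 5.4 h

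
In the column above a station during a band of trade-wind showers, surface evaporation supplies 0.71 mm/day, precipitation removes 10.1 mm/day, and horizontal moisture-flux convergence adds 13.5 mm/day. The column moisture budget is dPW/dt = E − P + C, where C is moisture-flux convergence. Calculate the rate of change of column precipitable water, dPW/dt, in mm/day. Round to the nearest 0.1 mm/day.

dPW/dt = E − P + C = 0.71 − 10.1 + (13.5) = 4.1 mm/day.

dPW/dt ≈ 4.1 mm/day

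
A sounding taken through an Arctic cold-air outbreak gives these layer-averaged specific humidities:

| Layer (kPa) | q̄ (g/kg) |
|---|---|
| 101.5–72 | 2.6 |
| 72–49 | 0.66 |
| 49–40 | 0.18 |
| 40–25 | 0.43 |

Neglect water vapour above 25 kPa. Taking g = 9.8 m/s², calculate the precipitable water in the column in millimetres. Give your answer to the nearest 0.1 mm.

Precipitable water is the column-integrated vapour mass per unit area: PW = (1/g) Σ q̄ Δp, with q in kg/kg and Δp in Pa (1 kg/m² of water = 1 mm).
Layer 101.5–72 kPa: Δp = 295 hPa = 29500 Pa, q̄ = 0.0026 kg/kg → 0.0026 × 29500 / 9.8 = 7.83 mm
Layer 72–49 kPa: Δp = 230 hPa = 23000 Pa, q̄ = 0.00066 kg/kg → 0.00066 × 23000 / 9.8 = 1.55 mm
Layer 49–40 kPa: Δp = 90 hPa = 9000 Pa, q̄ = 0.00018 kg/kg → 0.00018 × 9000 / 9.8 = 0.17 mm
Layer 40–25 kPa: Δp = 150 hPa = 15000 Pa, q̄ = 0.00043 kg/kg → 0.00043 × 15000 / 9.8 = 0.66 mm
PW = 7.83 + 1.55 + 0.17 + 0.66 = 10.21 ≈ 10.2 mm.

PW ≈ 10.2 mm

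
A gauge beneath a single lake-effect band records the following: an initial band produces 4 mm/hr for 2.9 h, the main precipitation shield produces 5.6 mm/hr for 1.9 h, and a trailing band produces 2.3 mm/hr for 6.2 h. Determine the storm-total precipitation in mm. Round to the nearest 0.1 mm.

total ≈ 36.5 mm

Total = Σ Rᵢ Δtᵢ = 4 × 2.9 + 5.6 × 1.9 + 2.3 × 6.2
      = 11.6 + 10.64 + 14.26 = 36.5 mm.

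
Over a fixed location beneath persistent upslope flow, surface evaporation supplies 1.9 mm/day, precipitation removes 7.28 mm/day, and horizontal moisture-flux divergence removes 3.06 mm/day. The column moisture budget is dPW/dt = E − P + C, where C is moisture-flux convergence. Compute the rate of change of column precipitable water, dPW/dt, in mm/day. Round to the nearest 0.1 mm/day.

dPW/dt = E − P + C = 1.9 − 7.28 + (-3.06) = -8.4 mm/day.

dPW/dt ≈ -8.4 mm/day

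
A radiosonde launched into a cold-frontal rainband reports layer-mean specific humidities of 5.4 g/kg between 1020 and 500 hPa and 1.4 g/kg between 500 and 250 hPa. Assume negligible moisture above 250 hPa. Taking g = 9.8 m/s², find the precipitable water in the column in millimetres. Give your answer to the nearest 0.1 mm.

PW ≈ 32.2 mm

Precipitable water is the column-integrated vapour mass per unit area: PW = (1/g) Σ q̄ Δp, with q in kg/kg and Δp in Pa (1 kg/m² of water = 1 mm).
Layer 1020–500 hPa: Δp = 520 hPa = 52000 Pa, q̄ = 0.0054 kg/kg → 0.0054 × 52000 / 9.8 = 28.65 mm
Layer 500–250 hPa: Δp = 250 hPa = 25000 Pa, q̄ = 0.0014 kg/kg → 0.0014 × 25000 / 9.8 = 3.57 mm
PW = 28.65 + 3.57 = 32.22 ≈ 32.2 mm.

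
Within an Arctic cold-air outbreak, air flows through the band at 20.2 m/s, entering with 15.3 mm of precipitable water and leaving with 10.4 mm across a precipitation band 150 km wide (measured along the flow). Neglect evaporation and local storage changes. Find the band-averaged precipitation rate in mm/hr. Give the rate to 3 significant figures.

R ≈ 2.38 mm/hr

Column moisture flux per unit crosswind length is F = V × PW.
Inflow: F_in = 20.2 × 15.3 = 309.06 mm·m/s
Outflow: F_out = 20.2 × 10.4 = 210.08 mm·m/s
Steady-state rate R = (F_in − F_out)/L = (309.06 − 210.08) / 150000 m = 6.599e-04 mm/s.
R = 6.599e-04 × 3600 = 2.38 mm/hr.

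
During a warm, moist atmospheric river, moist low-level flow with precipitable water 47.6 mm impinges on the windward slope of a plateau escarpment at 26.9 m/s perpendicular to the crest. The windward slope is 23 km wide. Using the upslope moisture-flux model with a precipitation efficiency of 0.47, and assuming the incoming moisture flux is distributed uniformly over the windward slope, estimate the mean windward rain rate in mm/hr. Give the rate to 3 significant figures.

Incoming column moisture flux per unit ridge length: F = V × PW = 26.9 × 47.6 = 1280.44 mm·m/s.
Spread over the 23 km slope with efficiency ε = 0.47: R = ε·F/W = 0.47 × 1280.44 / 23000 m = 2.617e-02 mm/s.
R = 2.617e-02 × 3600 = 94.2 mm/hr.

R ≈ 94.2 mm/hr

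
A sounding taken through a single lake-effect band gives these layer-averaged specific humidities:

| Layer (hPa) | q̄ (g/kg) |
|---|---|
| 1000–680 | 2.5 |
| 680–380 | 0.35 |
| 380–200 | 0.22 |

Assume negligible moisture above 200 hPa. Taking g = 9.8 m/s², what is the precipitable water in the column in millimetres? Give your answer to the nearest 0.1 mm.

PW ≈ 9.6 mm

Precipitable water is the column-integrated vapour mass per unit area: PW = (1/g) Σ q̄ Δp, with q in kg/kg and Δp in Pa (1 kg/m² of water = 1 mm).
Layer 1000–680 hPa: Δp = 320 hPa = 32000 Pa, q̄ = 0.0025 kg/kg → 0.0025 × 32000 / 9.8 = 8.16 mm
Layer 680–380 hPa: Δp = 300 hPa = 30000 Pa, q̄ = 0.00035 kg/kg → 0.00035 × 30000 / 9.8 = 1.07 mm
Layer 380–200 hPa: Δp = 180 hPa = 18000 Pa, q̄ = 0.00022 kg/kg → 0.00022 × 18000 / 9.8 = 0.40 mm
PW = 8.16 + 1.07 + 0.40 = 9.63 ≈ 9.6 mm.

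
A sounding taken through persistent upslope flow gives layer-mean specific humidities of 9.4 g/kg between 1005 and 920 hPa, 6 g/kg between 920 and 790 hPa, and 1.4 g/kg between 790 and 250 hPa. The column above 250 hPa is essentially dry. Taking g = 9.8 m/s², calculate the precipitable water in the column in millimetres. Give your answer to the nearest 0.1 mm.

PW ≈ 23.8 mm

Precipitable water is the column-integrated vapour mass per unit area: PW = (1/g) Σ q̄ Δp, with q in kg/kg and Δp in Pa (1 kg/m² of water = 1 mm).
Layer 1005–920 hPa: Δp = 85 hPa = 8500 Pa, q̄ = 0.0094 kg/kg → 0.0094 × 8500 / 9.8 = 8.15 mm
Layer 920–790 hPa: Δp = 130 hPa = 13000 Pa, q̄ = 0.006 kg/kg → 0.006 × 13000 / 9.8 = 7.96 mm
Layer 790–250 hPa: Δp = 540 hPa = 54000 Pa, q̄ = 0.0014 kg/kg → 0.0014 × 54000 / 9.8 = 7.71 mm
PW = 8.15 + 7.96 + 7.71 = 23.82 ≈ 23.8 mm.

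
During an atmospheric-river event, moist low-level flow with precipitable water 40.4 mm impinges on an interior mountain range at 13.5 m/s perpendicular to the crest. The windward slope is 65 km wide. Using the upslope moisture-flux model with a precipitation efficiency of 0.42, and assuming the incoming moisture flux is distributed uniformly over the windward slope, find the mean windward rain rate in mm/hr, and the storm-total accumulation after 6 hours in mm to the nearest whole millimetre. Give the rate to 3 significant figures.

Incoming column moisture flux per unit ridge length: F = V × PW = 13.5 × 40.4 = 545.4 mm·m/s.
Spread over the 65 km slope with efficiency ε = 0.42: R = ε·F/W = 0.42 × 545.4 / 65000 m = 3.524e-03 mm/s.
R = 3.524e-03 × 3600 = 12.7 mm/hr.
Over 6 h: total = 12.7 × 6 = 76.2 ≈ 76 mm.

R ≈ 12.7 mm/hr; total ≈ 76 mm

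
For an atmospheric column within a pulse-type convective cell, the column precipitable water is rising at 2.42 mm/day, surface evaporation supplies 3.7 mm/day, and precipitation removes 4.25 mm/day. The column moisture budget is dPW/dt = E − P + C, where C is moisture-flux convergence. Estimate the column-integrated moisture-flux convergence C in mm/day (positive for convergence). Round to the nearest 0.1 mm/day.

dPW/dt = +2.42 mm/day.
C = dPW/dt − E + P = (+2.42) − 3.7 + 4.25 = 3.0 mm/day.

C ≈ 3.0 mm/day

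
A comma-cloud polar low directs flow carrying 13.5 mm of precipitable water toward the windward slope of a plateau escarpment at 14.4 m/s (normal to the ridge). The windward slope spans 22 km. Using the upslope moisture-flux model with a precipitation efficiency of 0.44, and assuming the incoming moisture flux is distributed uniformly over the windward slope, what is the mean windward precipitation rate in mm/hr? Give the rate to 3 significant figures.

R ≈ 14.0 mm/hr

Incoming column moisture flux per unit ridge length: F = V × PW = 14.4 × 13.5 = 194.4 mm·m/s.
Spread over the 22 km slope with efficiency ε = 0.44: R = ε·F/W = 0.44 × 194.4 / 22000 m = 3.888e-03 mm/s.
R = 3.888e-03 × 3600 = 14.0 mm/hr.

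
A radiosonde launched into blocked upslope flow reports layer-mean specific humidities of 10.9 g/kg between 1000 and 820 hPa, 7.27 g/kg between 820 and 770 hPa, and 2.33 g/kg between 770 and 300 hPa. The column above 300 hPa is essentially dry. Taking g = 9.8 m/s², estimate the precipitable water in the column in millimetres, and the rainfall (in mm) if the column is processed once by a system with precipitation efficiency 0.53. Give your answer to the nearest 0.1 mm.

Precipitable water is the column-integrated vapour mass per unit area: PW = (1/g) Σ q̄ Δp, with q in kg/kg and Δp in Pa (1 kg/m² of water = 1 mm).
Layer 1000–820 hPa: Δp = 180 hPa = 18000 Pa, q̄ = 0.0109 kg/kg → 0.0109 × 18000 / 9.8 = 20.02 mm
Layer 820–770 hPa: Δp = 50 hPa = 5000 Pa, q̄ = 0.00727 kg/kg → 0.00727 × 5000 / 9.8 = 3.71 mm
Layer 770–300 hPa: Δp = 470 hPa = 47000 Pa, q̄ = 0.00233 kg/kg → 0.00233 × 47000 / 9.8 = 11.17 mm
PW = 20.02 + 3.71 + 11.17 = 34.90 ≈ 34.9 mm.
Rainfall = ε × PW = 0.53 × 34.9 = 18.5 mm.

PW ≈ 34.9 mm; rainfall ≈ 18.5 mm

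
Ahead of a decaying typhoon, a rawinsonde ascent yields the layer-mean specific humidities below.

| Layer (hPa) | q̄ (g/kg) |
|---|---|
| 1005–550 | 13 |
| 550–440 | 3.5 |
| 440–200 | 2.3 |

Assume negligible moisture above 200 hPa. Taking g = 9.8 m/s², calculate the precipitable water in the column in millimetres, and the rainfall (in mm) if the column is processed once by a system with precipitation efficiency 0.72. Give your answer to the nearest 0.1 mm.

PW ≈ 69.9 mm; rainfall ≈ 50.3 mm

Precipitable water is the column-integrated vapour mass per unit area: PW = (1/g) Σ q̄ Δp, with q in kg/kg and Δp in Pa (1 kg/m² of water = 1 mm).
Layer 1005–550 hPa: Δp = 455 hPa = 45500 Pa, q̄ = 0.013 kg/kg → 0.013 × 45500 / 9.8 = 60.36 mm
Layer 550–440 hPa: Δp = 110 hPa = 11000 Pa, q̄ = 0.0035 kg/kg → 0.0035 × 11000 / 9.8 = 3.93 mm
Layer 440–200 hPa: Δp = 240 hPa = 24000 Pa, q̄ = 0.0023 kg/kg → 0.0023 × 24000 / 9.8 = 5.63 mm
PW = 60.36 + 3.93 + 5.63 = 69.92 ≈ 69.9 mm.
Rainfall = ε × PW = 0.72 × 69.9 = 50.3 mm.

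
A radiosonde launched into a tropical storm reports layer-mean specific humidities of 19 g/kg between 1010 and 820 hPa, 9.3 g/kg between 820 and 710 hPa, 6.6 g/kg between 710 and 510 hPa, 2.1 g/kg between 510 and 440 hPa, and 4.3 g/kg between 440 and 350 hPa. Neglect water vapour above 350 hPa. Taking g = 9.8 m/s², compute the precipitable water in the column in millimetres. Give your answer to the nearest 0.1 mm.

PW ≈ 66.2 mm

Precipitable water is the column-integrated vapour mass per unit area: PW = (1/g) Σ q̄ Δp, with q in kg/kg and Δp in Pa (1 kg/m² of water = 1 mm).
Layer 1010–820 hPa: Δp = 190 hPa = 19000 Pa, q̄ = 0.019 kg/kg → 0.019 × 19000 / 9.8 = 36.84 mm
Layer 820–710 hPa: Δp = 110 hPa = 11000 Pa, q̄ = 0.0093 kg/kg → 0.0093 × 11000 / 9.8 = 10.44 mm
Layer 710–510 hPa: Δp = 200 hPa = 20000 Pa, q̄ = 0.0066 kg/kg → 0.0066 × 20000 / 9.8 = 13.47 mm
Layer 510–440 hPa: Δp = 70 hPa = 7000 Pa, q̄ = 0.0021 kg/kg → 0.0021 × 7000 / 9.8 = 1.50 mm
Layer 440–350 hPa: Δp = 90 hPa = 9000 Pa, q̄ = 0.0043 kg/kg → 0.0043 × 9000 / 9.8 = 3.95 mm
PW = 36.84 + 10.44 + 13.47 + 1.50 + 3.95 = 66.20 ≈ 66.2 mm.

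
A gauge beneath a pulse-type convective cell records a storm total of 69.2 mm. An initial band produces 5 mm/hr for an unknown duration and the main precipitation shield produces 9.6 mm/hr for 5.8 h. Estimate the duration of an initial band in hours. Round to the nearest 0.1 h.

duration ≈ 2.7 h

Known phases: 9.6 × 5.8 = 55.68 mm.
Remaining depth = 69.2 − 55.68 = 13.52 mm.
Duration = 13.52 / 5 = 2.7 h.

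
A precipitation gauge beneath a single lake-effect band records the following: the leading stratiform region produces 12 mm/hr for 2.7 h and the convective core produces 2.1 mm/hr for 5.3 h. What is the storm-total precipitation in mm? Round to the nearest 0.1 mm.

total ≈ 43.5 mm

Total = Σ Rᵢ Δtᵢ = 12 × 2.7 + 2.1 × 5.3
      = 32.4 + 11.13 = 43.5 mm.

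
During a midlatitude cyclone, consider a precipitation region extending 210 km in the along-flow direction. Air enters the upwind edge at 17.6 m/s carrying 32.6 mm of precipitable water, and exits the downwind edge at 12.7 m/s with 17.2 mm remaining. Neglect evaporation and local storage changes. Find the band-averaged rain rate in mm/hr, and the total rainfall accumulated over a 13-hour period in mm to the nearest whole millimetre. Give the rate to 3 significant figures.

R ≈ 6.09 mm/hr; total ≈ 79 mm

Column moisture flux per unit crosswind length is F = V × PW.
Inflow: F_in = 17.6 × 32.6 = 573.76 mm·m/s
Outflow: F_out = 12.7 × 17.2 = 218.44 mm·m/s
Steady-state rate R = (F_in − F_out)/L = (573.76 − 218.44) / 210000 m = 1.692e-03 mm/s.
R = 1.692e-03 × 3600 = 6.09 mm/hr.
Over 13 h: total = 6.09 × 13 = 79.17 ≈ 79 mm.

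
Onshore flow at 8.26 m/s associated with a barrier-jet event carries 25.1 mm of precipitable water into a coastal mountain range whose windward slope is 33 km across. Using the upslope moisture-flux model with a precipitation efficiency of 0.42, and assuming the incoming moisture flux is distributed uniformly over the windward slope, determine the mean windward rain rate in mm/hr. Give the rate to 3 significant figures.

R ≈ 9.50 mm/hr

Incoming column moisture flux per unit ridge length: F = V × PW = 8.26 × 25.1 = 207.326 mm·m/s.
Spread over the 33 km slope with efficiency ε = 0.42: R = ε·F/W = 0.42 × 207.326 / 33000 m = 2.639e-03 mm/s.
R = 2.639e-03 × 3600 = 9.50 mm/hr.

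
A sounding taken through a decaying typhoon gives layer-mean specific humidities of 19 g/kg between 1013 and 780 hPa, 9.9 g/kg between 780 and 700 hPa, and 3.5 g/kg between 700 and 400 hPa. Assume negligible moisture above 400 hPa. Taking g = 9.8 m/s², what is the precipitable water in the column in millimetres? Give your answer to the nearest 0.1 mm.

PW ≈ 64.0 mm

Precipitable water is the column-integrated vapour mass per unit area: PW = (1/g) Σ q̄ Δp, with q in kg/kg and Δp in Pa (1 kg/m² of water = 1 mm).
Layer 1013–780 hPa: Δp = 233 hPa = 23300 Pa, q̄ = 0.019 kg/kg → 0.019 × 23300 / 9.8 = 45.17 mm
Layer 780–700 hPa: Δp = 80 hPa = 8000 Pa, q̄ = 0.0099 kg/kg → 0.0099 × 8000 / 9.8 = 8.08 mm
Layer 700–400 hPa: Δp = 300 hPa = 30000 Pa, q̄ = 0.0035 kg/kg → 0.0035 × 30000 / 9.8 = 10.71 mm
PW = 45.17 + 8.08 + 10.71 = 63.96 ≈ 64.0 mm.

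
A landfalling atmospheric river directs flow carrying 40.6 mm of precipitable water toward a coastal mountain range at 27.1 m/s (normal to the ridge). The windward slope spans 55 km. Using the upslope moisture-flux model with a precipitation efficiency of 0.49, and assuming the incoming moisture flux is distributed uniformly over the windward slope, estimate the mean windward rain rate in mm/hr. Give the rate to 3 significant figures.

R ≈ 35.3 mm/hr

Incoming column moisture flux per unit ridge length: F = V × PW = 27.1 × 40.6 = 1100.26 mm·m/s.
Spread over the 55 km slope with efficiency ε = 0.49: R = ε·F/W = 0.49 × 1100.26 / 55000 m = 9.802e-03 mm/s.
R = 9.802e-03 × 3600 = 35.3 mm/hr.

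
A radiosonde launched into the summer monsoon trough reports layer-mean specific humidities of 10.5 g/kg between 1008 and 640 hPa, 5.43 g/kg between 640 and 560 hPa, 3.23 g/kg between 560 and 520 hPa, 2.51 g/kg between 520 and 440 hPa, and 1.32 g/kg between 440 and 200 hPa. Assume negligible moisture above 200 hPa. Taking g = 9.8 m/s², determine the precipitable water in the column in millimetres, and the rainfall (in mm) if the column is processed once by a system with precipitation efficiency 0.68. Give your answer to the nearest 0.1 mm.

Precipitable water is the column-integrated vapour mass per unit area: PW = (1/g) Σ q̄ Δp, with q in kg/kg and Δp in Pa (1 kg/m² of water = 1 mm).
Layer 1008–640 hPa: Δp = 368 hPa = 36800 Pa, q̄ = 0.0105 kg/kg → 0.0105 × 36800 / 9.8 = 39.43 mm
Layer 640–560 hPa: Δp = 80 hPa = 8000 Pa, q̄ = 0.00543 kg/kg → 0.00543 × 8000 / 9.8 = 4.43 mm
Layer 560–520 hPa: Δp = 40 hPa = 4000 Pa, q̄ = 0.00323 kg/kg → 0.00323 × 4000 / 9.8 = 1.32 mm
Layer 520–440 hPa: Δp = 80 hPa = 8000 Pa, q̄ = 0.00251 kg/kg → 0.00251 × 8000 / 9.8 = 2.05 mm
Layer 440–200 hPa: Δp = 240 hPa = 24000 Pa, q̄ = 0.00132 kg/kg → 0.00132 × 24000 / 9.8 = 3.23 mm
PW = 39.43 + 4.43 + 1.32 + 2.05 + 3.23 = 50.46 ≈ 50.5 mm.
Rainfall = ε × PW = 0.68 × 50.5 = 34.3 mm.

PW ≈ 50.5 mm; rainfall ≈ 34.3 mm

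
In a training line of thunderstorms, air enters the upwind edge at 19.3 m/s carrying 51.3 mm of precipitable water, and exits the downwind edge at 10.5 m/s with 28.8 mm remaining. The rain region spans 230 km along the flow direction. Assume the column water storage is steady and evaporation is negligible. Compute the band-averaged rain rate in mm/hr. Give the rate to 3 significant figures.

Column moisture flux per unit crosswind length is F = V × PW.
Inflow: F_in = 19.3 × 51.3 = 990.09 mm·m/s
Outflow: F_out = 10.5 × 28.8 = 302.4 mm·m/s
Steady-state rate R = (F_in − F_out)/L = (990.09 − 302.4) / 230000 m = 2.990e-03 mm/s.
R = 2.990e-03 × 3600 = 10.8 mm/hr.

R ≈ 10.8 mm/hr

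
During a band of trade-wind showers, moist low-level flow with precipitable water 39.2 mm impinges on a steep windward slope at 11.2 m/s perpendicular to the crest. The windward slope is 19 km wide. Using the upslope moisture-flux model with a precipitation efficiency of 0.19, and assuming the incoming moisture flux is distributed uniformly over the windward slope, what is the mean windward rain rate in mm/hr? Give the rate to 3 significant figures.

Incoming column moisture flux per unit ridge length: F = V × PW = 11.2 × 39.2 = 439.04 mm·m/s.
Spread over the 19 km slope with efficiency ε = 0.19: R = ε·F/W = 0.19 × 439.04 / 19000 m = 4.390e-03 mm/s.
R = 4.390e-03 × 3600 = 15.8 mm/hr.

R ≈ 15.8 mm/hr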